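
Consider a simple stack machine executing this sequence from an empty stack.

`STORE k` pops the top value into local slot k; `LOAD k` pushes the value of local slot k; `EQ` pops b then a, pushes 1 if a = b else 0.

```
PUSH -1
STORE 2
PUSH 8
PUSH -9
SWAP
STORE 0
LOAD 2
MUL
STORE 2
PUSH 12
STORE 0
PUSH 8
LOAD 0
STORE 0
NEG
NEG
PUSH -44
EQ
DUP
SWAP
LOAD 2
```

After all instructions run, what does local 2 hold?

9

PUSH -1  → -1
STORE 2  → (empty)
PUSH 8   → 8
PUSH -9  → 8 -9
SWAP     → -9 8
STORE 0  → -9
LOAD 2   → -9 -1
MUL      → 9
STORE 2  → (empty)
PUSH 12  → 12
STORE 0  → (empty)
PUSH 8   → 8
LOAD 0   → 8 12
STORE 0  → 8
NEG      → -8
NEG      → 8
PUSH -44 → 8 -44
EQ       → 0
DUP      → 0 0
SWAP     → 0 0
LOAD 2   → 0 0 9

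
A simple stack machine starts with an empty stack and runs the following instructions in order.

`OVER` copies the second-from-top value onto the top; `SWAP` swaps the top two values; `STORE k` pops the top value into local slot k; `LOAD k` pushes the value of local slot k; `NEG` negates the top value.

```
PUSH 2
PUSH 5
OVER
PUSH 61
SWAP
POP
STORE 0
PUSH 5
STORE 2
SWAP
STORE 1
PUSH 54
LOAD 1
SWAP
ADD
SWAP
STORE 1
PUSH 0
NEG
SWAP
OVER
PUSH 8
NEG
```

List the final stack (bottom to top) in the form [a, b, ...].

PUSH 2  -> 2
PUSH 5  -> 2 5
OVER    -> 2 5 2
PUSH 61 -> 2 5 2 61
SWAP    -> 2 5 61 2
POP     -> 2 5 61
STORE 0 -> 2 5
PUSH 5  -> 2 5 5
STORE 2 -> 2 5
SWAP    -> 5 2
STORE 1 -> 5
PUSH 54 -> 5 54
LOAD 1  -> 5 54 2
SWAP    -> 5 2 54
ADD     -> 5 56
SWAP    -> 56 5
STORE 1 -> 56
PUSH 0  -> 56 0
NEG     -> 56 0
SWAP    -> 0 56
OVER    -> 0 56 0
PUSH 8  -> 0 56 0 8
NEG     -> 0 56 0 -8

[0, 56, 0, -8]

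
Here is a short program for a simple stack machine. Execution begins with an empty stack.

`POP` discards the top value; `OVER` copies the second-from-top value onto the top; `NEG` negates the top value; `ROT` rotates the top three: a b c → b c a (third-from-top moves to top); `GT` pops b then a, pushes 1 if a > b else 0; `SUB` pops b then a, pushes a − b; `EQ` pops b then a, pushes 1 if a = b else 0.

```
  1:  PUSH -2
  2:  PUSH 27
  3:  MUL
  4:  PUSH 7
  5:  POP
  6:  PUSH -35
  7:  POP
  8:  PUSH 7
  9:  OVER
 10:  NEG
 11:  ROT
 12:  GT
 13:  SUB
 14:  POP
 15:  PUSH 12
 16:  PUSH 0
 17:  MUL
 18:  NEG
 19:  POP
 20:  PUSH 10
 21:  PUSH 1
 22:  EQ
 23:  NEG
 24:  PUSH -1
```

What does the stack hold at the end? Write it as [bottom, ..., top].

[0, -1]

PUSH -2  → -2
PUSH 27  → -2 27
MUL      → -54
PUSH 7   → -54 7
POP      → -54
PUSH -35 → -54 -35
POP      → -54
PUSH 7   → -54 7
OVER     → -54 7 -54
NEG      → -54 7 54
ROT      → 7 54 -54
GT       → 7 1
SUB      → 6
POP      → (empty)
PUSH 12  → 12
PUSH 0   → 12 0
MUL      → 0
NEG      → 0
POP      → (empty)
PUSH 10  → 10
PUSH 1   → 10 1
EQ       → 0
NEG      → 0
PUSH -1  → 0 -1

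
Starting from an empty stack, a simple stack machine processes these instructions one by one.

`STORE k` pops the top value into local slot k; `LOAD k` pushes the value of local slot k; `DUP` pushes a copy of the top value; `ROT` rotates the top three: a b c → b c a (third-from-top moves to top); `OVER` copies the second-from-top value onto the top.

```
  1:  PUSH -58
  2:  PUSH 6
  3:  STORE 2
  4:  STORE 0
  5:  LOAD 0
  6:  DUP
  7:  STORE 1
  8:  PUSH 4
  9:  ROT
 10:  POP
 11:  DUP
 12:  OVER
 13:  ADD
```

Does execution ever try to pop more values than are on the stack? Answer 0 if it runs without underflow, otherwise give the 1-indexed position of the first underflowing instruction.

PUSH -58 : [-58]
PUSH 6   : [-58, 6]
STORE 2  : [-58]
STORE 0  : []
LOAD 0   : [-58]
DUP      : [-58, -58]
STORE 1  : [-58]
PUSH 4   : [-58, 4]
ROT  — needs 3 operands, stack has 2 → underflow

9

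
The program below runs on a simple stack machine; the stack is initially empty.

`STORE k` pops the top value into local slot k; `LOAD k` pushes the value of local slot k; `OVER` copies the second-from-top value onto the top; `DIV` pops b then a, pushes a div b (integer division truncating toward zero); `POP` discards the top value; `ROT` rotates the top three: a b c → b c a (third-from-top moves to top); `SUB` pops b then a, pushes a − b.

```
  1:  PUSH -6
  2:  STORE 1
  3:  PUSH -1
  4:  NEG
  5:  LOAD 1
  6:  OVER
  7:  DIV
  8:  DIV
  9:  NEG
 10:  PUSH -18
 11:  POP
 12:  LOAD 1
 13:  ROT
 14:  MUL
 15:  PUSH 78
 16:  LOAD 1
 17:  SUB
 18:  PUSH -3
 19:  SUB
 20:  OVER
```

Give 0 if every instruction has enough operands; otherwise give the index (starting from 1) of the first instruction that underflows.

13

PUSH -6  → -6
STORE 1  → (empty)
PUSH -1  → -1
NEG      → 1
LOAD 1   → 1 -6
OVER     → 1 -6 1
DIV      → 1 -6
DIV      → 0
NEG      → 0
PUSH -18 → 0 -18
POP      → 0
LOAD 1   → 0 -6
ROT  — needs 3 operands, stack has 2 → underflow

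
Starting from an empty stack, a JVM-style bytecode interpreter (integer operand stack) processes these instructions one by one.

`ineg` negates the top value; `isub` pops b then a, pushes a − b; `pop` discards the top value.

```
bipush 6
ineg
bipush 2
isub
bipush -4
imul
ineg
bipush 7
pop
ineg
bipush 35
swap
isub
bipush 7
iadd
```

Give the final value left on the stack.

bipush 6   [6]
ineg       [-6]
bipush 2   [-6, 2]
isub       [-8]
bipush -4  [-8, -4]
imul       [32]
ineg       [-32]
bipush 7   [-32, 7]
pop        [-32]
ineg       [32]
bipush 35  [32, 35]
swap       [35, 32]
isub       [3]
bipush 7   [3, 7]
iadd       [10]

10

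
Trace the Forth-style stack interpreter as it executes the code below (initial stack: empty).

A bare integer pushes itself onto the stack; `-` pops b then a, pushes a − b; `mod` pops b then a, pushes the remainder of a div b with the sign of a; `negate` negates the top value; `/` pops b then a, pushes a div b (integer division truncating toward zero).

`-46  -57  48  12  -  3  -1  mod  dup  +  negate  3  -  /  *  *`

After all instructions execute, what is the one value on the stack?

-46    : [-46]
-57    : [-46, -57]
48     : [-46, -57, 48]
12     : [-46, -57, 48, 12]
-      : [-46, -57, 36]
3      : [-46, -57, 36, 3]
-1     : [-46, -57, 36, 3, -1]
mod    : [-46, -57, 36, 0]
dup    : [-46, -57, 36, 0, 0]
+      : [-46, -57, 36, 0]
negate : [-46, -57, 36, 0]
3      : [-46, -57, 36, 0, 3]
-      : [-46, -57, 36, -3]
/      : [-46, -57, -12]
*      : [-46, 684]
*      : [-31464]

-31464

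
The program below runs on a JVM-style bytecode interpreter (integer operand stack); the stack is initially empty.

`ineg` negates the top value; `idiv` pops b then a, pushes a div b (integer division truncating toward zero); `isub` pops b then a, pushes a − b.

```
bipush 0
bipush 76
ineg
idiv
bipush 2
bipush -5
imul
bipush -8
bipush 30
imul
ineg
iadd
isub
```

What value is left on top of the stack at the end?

-230

bipush 0  -> 0
bipush 76 -> 0 76
ineg      -> 0 -76
idiv      -> 0
bipush 2  -> 0 2
bipush -5 -> 0 2 -5
imul      -> 0 -10
bipush -8 -> 0 -10 -8
bipush 30 -> 0 -10 -8 30
imul      -> 0 -10 -240
ineg      -> 0 -10 240
iadd      -> 0 230
isub      -> -230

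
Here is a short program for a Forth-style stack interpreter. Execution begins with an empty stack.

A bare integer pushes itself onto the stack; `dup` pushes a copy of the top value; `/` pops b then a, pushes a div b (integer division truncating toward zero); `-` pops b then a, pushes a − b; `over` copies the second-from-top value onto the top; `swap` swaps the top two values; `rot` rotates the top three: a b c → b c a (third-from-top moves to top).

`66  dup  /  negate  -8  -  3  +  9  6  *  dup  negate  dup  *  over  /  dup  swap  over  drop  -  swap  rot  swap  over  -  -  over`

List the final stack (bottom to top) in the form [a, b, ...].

66      66
dup     66 66
/       1
negate  -1
-8      -1 -8
-       7
3       7 3
+       10
9       10 9
6       10 9 6
*       10 54
dup     10 54 54
negate  10 54 -54
dup     10 54 -54 -54
*       10 54 2916
over    10 54 2916 54
/       10 54 54
dup     10 54 54 54
swap    10 54 54 54
over    10 54 54 54 54
drop    10 54 54 54
-       10 54 0
swap    10 0 54
rot     0 54 10
swap    0 10 54
over    0 10 54 10
-       0 10 44
-       0 -34
over    0 -34 0

[0, -34, 0]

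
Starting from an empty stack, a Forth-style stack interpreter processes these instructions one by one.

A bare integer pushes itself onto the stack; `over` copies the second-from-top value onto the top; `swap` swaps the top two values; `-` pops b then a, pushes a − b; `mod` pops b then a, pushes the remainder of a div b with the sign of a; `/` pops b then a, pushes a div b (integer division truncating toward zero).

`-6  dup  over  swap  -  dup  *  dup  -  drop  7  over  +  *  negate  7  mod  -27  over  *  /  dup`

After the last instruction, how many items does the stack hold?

2

-6     → [-6]
dup    → [-6, -6]
over   → [-6, -6, -6]
swap   → [-6, -6, -6]
-      → [-6, 0]
dup    → [-6, 0, 0]
*      → [-6, 0]
dup    → [-6, 0, 0]
-      → [-6, 0]
drop   → [-6]
7      → [-6, 7]
over   → [-6, 7, -6]
+      → [-6, 1]
*      → [-6]
negate → [6]
7      → [6, 7]
mod    → [6]
-27    → [6, -27]
over   → [6, -27, 6]
*      → [6, -162]
/      → [0]
dup    → [0, 0]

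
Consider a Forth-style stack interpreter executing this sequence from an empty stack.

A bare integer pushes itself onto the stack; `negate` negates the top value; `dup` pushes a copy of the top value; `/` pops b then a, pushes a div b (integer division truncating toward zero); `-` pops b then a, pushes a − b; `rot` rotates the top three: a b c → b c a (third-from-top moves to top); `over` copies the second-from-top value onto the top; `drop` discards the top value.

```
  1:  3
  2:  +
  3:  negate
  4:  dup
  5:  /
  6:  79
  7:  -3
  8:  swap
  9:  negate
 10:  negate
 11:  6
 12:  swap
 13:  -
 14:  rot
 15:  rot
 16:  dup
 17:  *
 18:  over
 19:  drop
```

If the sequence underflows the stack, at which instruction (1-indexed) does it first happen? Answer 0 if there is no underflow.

2

3 → [3]
+  — needs 2 operands, stack has 1 → underflow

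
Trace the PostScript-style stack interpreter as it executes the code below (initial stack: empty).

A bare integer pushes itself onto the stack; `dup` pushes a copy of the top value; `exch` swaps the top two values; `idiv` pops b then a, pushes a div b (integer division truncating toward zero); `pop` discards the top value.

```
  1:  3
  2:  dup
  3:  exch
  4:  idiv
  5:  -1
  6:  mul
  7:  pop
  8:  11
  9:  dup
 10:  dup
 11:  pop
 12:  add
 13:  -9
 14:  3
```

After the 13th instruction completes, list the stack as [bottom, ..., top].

[22, -9]

3     [3]
dup   [3, 3]
exch  [3, 3]
idiv  [1]
-1    [1, -1]
mul   [-1]
pop   []
11    [11]
dup   [11, 11]
dup   [11, 11, 11]
pop   [11, 11]
add   [22]
-9    [22, -9]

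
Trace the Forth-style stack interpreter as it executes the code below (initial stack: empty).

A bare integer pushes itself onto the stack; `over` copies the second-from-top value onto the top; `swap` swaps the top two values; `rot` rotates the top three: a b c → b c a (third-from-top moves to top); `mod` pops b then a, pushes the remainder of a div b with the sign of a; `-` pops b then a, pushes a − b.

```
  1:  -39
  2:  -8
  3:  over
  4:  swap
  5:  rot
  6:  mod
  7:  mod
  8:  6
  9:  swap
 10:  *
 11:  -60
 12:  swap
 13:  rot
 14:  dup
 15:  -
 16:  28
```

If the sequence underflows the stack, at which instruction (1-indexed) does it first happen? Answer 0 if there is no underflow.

13

-39  → -39
-8   → -39 -8
over → -39 -8 -39
swap → -39 -39 -8
rot  → -39 -8 -39
mod  → -39 -8
mod  → -7
6    → -7 6
swap → 6 -7
*    → -42
-60  → -42 -60
swap → -60 -42
rot  — needs 3 operands, stack has 2 → underflow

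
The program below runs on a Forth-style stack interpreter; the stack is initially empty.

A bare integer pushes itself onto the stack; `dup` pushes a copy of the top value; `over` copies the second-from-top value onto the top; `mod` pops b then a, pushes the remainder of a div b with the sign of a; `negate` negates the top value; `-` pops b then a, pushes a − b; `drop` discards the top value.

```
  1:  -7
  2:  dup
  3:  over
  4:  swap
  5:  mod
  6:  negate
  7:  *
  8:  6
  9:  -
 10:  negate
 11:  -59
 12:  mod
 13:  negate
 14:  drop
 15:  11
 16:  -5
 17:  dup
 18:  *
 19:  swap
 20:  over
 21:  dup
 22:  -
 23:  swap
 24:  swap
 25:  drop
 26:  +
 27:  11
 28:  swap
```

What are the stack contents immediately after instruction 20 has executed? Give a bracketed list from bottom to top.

[25, 11, 25]

-7     -> -7
dup    -> -7 -7
over   -> -7 -7 -7
swap   -> -7 -7 -7
mod    -> -7 0
negate -> -7 0
*      -> 0
6      -> 0 6
-      -> -6
negate -> 6
-59    -> 6 -59
mod    -> 6
negate -> -6
drop   -> (empty)
11     -> 11
-5     -> 11 -5
dup    -> 11 -5 -5
*      -> 11 25
swap   -> 25 11
over   -> 25 11 25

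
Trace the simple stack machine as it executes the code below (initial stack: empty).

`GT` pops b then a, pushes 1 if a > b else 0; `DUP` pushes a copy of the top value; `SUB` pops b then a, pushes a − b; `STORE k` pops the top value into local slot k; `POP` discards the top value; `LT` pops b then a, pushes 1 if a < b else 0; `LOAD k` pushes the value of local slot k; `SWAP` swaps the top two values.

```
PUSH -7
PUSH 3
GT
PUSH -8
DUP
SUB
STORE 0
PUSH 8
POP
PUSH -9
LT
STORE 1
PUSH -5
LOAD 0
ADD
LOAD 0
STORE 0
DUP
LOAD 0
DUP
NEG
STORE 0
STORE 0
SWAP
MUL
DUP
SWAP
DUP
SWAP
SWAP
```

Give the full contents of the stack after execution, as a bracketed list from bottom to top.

[25, 25, 25]

PUSH -7 -> [-7]
PUSH 3  -> [-7, 3]
GT      -> [0]
PUSH -8 -> [0, -8]
DUP     -> [0, -8, -8]
SUB     -> [0, 0]
STORE 0 -> [0]
PUSH 8  -> [0, 8]
POP     -> [0]
PUSH -9 -> [0, -9]
LT      -> [0]
STORE 1 -> []
PUSH -5 -> [-5]
LOAD 0  -> [-5, 0]
ADD     -> [-5]
LOAD 0  -> [-5, 0]
STORE 0 -> [-5]
DUP     -> [-5, -5]
LOAD 0  -> [-5, -5, 0]
DUP     -> [-5, -5, 0, 0]
NEG     -> [-5, -5, 0, 0]
STORE 0 -> [-5, -5, 0]
STORE 0 -> [-5, -5]
SWAP    -> [-5, -5]
MUL     -> [25]
DUP     -> [25, 25]
SWAP    -> [25, 25]
DUP     -> [25, 25, 25]
SWAP    -> [25, 25, 25]
SWAP    -> [25, 25, 25]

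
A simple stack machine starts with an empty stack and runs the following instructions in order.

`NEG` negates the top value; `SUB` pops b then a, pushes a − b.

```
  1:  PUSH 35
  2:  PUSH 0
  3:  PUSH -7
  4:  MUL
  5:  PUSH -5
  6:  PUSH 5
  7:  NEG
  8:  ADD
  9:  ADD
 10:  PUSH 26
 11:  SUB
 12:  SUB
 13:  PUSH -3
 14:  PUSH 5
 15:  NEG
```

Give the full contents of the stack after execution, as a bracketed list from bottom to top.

[71, -3, -5]

PUSH 35  [35]
PUSH 0   [35, 0]
PUSH -7  [35, 0, -7]
MUL      [35, 0]
PUSH -5  [35, 0, -5]
PUSH 5   [35, 0, -5, 5]
NEG      [35, 0, -5, -5]
ADD      [35, 0, -10]
ADD      [35, -10]
PUSH 26  [35, -10, 26]
SUB      [35, -36]
SUB      [71]
PUSH -3  [71, -3]
PUSH 5   [71, -3, 5]
NEG      [71, -3, -5]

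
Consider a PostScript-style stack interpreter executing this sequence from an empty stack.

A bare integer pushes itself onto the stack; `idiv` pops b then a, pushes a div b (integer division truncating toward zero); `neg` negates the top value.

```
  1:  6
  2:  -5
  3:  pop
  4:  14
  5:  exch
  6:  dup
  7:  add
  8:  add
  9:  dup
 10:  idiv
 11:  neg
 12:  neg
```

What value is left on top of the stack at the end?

1

6     6
-5    6 -5
pop   6
14    6 14
exch  14 6
dup   14 6 6
add   14 12
add   26
dup   26 26
idiv  1
neg   -1
neg   1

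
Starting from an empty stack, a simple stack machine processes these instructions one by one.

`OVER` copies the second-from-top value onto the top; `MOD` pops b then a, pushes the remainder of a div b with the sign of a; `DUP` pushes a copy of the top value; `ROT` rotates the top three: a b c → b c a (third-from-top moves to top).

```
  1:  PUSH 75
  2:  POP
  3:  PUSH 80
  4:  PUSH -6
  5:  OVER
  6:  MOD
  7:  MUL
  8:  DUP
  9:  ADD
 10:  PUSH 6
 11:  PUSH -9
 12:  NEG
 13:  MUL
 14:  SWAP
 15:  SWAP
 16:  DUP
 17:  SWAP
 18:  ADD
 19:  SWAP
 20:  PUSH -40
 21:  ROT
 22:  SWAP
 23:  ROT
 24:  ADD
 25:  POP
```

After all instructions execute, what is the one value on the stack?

PUSH 75  : [75]
POP      : []
PUSH 80  : [80]
PUSH -6  : [80, -6]
OVER     : [80, -6, 80]
MOD      : [80, -6]
MUL      : [-480]
DUP      : [-480, -480]
ADD      : [-960]
PUSH 6   : [-960, 6]
PUSH -9  : [-960, 6, -9]
NEG      : [-960, 6, 9]
MUL      : [-960, 54]
SWAP     : [54, -960]
SWAP     : [-960, 54]
DUP      : [-960, 54, 54]
SWAP     : [-960, 54, 54]
ADD      : [-960, 108]
SWAP     : [108, -960]
PUSH -40 : [108, -960, -40]
ROT      : [-960, -40, 108]
SWAP     : [-960, 108, -40]
ROT      : [108, -40, -960]
ADD      : [108, -1000]
POP      : [108]

108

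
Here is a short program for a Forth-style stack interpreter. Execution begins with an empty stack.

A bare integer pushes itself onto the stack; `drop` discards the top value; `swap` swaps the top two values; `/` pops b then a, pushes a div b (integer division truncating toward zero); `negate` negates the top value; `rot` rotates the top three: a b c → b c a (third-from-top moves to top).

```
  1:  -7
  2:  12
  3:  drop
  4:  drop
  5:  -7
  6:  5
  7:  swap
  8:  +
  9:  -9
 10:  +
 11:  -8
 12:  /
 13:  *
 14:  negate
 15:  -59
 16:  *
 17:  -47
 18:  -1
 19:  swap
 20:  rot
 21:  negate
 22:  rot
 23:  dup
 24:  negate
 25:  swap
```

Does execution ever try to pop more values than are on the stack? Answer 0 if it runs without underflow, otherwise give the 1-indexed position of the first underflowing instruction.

-7   -> [-7]
12   -> [-7, 12]
drop -> [-7]
drop -> []
-7   -> [-7]
5    -> [-7, 5]
swap -> [5, -7]
+    -> [-2]
-9   -> [-2, -9]
+    -> [-11]
-8   -> [-11, -8]
/    -> [1]
*  — needs 2 operands, stack has 1 → underflow

13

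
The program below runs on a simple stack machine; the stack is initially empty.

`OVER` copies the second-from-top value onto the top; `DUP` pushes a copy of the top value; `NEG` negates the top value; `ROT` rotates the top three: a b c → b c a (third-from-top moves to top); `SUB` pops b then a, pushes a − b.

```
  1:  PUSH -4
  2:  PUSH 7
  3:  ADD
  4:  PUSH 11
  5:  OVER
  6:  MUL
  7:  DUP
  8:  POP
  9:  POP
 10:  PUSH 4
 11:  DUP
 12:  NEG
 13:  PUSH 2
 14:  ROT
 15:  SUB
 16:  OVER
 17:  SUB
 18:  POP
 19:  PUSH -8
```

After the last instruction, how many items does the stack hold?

3

PUSH -4  -4
PUSH 7   -4 7
ADD      3
PUSH 11  3 11
OVER     3 11 3
MUL      3 33
DUP      3 33 33
POP      3 33
POP      3
PUSH 4   3 4
DUP      3 4 4
NEG      3 4 -4
PUSH 2   3 4 -4 2
ROT      3 -4 2 4
SUB      3 -4 -2
OVER     3 -4 -2 -4
SUB      3 -4 2
POP      3 -4
PUSH -8  3 -4 -8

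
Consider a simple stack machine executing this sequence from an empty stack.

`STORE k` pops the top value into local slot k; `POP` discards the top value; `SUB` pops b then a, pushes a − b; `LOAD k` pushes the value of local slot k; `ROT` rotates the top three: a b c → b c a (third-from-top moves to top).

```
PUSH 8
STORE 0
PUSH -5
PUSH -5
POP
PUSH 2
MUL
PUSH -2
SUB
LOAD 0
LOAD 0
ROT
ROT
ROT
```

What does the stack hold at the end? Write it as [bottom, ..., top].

[-8, 8, 8]

PUSH 8  → 8
STORE 0 → (empty)
PUSH -5 → -5
PUSH -5 → -5 -5
POP     → -5
PUSH 2  → -5 2
MUL     → -10
PUSH -2 → -10 -2
SUB     → -8
LOAD 0  → -8 8
LOAD 0  → -8 8 8
ROT     → 8 8 -8
ROT     → 8 -8 8
ROT     → -8 8 8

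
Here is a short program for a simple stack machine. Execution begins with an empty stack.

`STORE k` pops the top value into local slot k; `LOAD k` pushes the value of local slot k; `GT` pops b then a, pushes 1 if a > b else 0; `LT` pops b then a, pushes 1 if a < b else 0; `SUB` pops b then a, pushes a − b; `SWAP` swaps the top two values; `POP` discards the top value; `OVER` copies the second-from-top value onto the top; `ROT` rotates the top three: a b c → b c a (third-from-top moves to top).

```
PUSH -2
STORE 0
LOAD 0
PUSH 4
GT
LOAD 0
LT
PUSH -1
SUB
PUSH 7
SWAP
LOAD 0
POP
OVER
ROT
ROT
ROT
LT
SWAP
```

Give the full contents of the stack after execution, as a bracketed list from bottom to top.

[1, 7]

PUSH -2 -> -2
STORE 0 -> (empty)
LOAD 0  -> -2
PUSH 4  -> -2 4
GT      -> 0
LOAD 0  -> 0 -2
LT      -> 0
PUSH -1 -> 0 -1
SUB     -> 1
PUSH 7  -> 1 7
SWAP    -> 7 1
LOAD 0  -> 7 1 -2
POP     -> 7 1
OVER    -> 7 1 7
ROT     -> 1 7 7
ROT     -> 7 7 1
ROT     -> 7 1 7
LT      -> 7 1
SWAP    -> 1 7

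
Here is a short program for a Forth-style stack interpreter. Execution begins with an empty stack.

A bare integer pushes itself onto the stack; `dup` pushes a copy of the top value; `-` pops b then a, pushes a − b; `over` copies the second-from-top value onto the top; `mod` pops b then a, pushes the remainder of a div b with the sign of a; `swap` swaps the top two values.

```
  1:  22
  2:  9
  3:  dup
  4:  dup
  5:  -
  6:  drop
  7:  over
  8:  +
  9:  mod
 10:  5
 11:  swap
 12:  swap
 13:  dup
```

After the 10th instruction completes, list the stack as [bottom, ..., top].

[22, 5]

22   : [22]
9    : [22, 9]
dup  : [22, 9, 9]
dup  : [22, 9, 9, 9]
-    : [22, 9, 0]
drop : [22, 9]
over : [22, 9, 22]
+    : [22, 31]
mod  : [22]
5    : [22, 5]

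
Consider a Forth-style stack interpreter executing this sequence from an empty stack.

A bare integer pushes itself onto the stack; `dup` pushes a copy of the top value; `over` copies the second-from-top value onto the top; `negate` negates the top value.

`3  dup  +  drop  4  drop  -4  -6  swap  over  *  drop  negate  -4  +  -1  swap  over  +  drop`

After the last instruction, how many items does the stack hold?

1

3       3
dup     3 3
+       6
drop    (empty)
4       4
drop    (empty)
-4      -4
-6      -4 -6
swap    -6 -4
over    -6 -4 -6
*       -6 24
drop    -6
negate  6
-4      6 -4
+       2
-1      2 -1
swap    -1 2
over    -1 2 -1
+       -1 1
drop    -1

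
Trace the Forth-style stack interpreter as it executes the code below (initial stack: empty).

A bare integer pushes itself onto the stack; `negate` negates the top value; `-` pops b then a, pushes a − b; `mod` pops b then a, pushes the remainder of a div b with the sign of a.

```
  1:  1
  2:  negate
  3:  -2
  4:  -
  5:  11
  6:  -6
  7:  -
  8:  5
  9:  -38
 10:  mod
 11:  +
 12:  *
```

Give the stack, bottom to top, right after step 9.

[1, 17, 5, -38]

1       [1]
negate  [-1]
-2      [-1, -2]
-       [1]
11      [1, 11]
-6      [1, 11, -6]
-       [1, 17]
5       [1, 17, 5]
-38     [1, 17, 5, -38]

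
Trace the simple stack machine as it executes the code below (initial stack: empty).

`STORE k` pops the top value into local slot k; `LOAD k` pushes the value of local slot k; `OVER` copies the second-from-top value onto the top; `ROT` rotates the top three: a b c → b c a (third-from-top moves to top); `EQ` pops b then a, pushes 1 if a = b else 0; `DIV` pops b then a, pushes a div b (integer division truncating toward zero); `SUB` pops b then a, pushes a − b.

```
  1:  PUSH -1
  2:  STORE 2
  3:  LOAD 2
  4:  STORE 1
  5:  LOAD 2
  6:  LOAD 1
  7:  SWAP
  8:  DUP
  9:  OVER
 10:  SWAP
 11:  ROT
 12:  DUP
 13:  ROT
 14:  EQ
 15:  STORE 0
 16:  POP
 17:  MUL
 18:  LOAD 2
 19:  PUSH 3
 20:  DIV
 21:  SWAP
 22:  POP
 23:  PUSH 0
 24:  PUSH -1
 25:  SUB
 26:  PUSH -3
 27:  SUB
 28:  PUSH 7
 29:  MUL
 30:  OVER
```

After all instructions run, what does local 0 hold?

1

PUSH -1 : [-1]
STORE 2 : []
LOAD 2  : [-1]
STORE 1 : []
LOAD 2  : [-1]
LOAD 1  : [-1, -1]
SWAP    : [-1, -1]
DUP     : [-1, -1, -1]
OVER    : [-1, -1, -1, -1]
SWAP    : [-1, -1, -1, -1]
ROT     : [-1, -1, -1, -1]
DUP     : [-1, -1, -1, -1, -1]
ROT     : [-1, -1, -1, -1, -1]
EQ      : [-1, -1, -1, 1]
STORE 0 : [-1, -1, -1]
POP     : [-1, -1]
MUL     : [1]
LOAD 2  : [1, -1]
PUSH 3  : [1, -1, 3]
DIV     : [1, 0]
SWAP    : [0, 1]
POP     : [0]
PUSH 0  : [0, 0]
PUSH -1 : [0, 0, -1]
SUB     : [0, 1]
PUSH -3 : [0, 1, -3]
SUB     : [0, 4]
PUSH 7  : [0, 4, 7]
MUL     : [0, 28]
OVER    : [0, 28, 0]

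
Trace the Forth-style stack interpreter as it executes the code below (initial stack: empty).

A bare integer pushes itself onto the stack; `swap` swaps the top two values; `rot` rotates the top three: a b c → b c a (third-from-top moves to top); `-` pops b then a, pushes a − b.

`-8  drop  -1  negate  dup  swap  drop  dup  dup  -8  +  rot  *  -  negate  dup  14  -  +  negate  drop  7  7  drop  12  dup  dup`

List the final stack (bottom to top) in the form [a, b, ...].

[7, 12, 12, 12]

-8     -> [-8]
drop   -> []
-1     -> [-1]
negate -> [1]
dup    -> [1, 1]
swap   -> [1, 1]
drop   -> [1]
dup    -> [1, 1]
dup    -> [1, 1, 1]
-8     -> [1, 1, 1, -8]
+      -> [1, 1, -7]
rot    -> [1, -7, 1]
*      -> [1, -7]
-      -> [8]
negate -> [-8]
dup    -> [-8, -8]
14     -> [-8, -8, 14]
-      -> [-8, -22]
+      -> [-30]
negate -> [30]
drop   -> []
7      -> [7]
7      -> [7, 7]
drop   -> [7]
12     -> [7, 12]
dup    -> [7, 12, 12]
dup    -> [7, 12, 12, 12]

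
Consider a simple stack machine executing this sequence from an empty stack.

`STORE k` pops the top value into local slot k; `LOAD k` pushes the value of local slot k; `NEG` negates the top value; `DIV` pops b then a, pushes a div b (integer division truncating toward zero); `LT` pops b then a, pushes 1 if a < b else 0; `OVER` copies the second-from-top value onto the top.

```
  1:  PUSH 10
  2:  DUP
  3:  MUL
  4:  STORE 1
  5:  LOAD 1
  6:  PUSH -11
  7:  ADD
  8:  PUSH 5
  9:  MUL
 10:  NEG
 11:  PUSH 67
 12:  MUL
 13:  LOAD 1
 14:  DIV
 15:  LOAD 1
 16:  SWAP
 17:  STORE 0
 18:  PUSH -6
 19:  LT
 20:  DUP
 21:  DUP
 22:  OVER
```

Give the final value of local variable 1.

PUSH 10  : [10]
DUP      : [10, 10]
MUL      : [100]
STORE 1  : []
LOAD 1   : [100]
PUSH -11 : [100, -11]
ADD      : [89]
PUSH 5   : [89, 5]
MUL      : [445]
NEG      : [-445]
PUSH 67  : [-445, 67]
MUL      : [-29815]
LOAD 1   : [-29815, 100]
DIV      : [-298]
LOAD 1   : [-298, 100]
SWAP     : [100, -298]
STORE 0  : [100]
PUSH -6  : [100, -6]
LT       : [0]
DUP      : [0, 0]
DUP      : [0, 0, 0]
OVER     : [0, 0, 0, 0]

100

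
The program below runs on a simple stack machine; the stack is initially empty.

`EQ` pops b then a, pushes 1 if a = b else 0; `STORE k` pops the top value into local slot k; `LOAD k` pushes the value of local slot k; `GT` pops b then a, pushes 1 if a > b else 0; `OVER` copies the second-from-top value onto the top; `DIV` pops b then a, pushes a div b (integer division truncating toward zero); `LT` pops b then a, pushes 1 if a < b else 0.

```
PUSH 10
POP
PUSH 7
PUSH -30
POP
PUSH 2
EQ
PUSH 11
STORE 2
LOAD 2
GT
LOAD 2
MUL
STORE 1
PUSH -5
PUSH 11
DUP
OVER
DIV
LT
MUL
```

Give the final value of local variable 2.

PUSH 10  -> [10]
POP      -> []
PUSH 7   -> [7]
PUSH -30 -> [7, -30]
POP      -> [7]
PUSH 2   -> [7, 2]
EQ       -> [0]
PUSH 11  -> [0, 11]
STORE 2  -> [0]
LOAD 2   -> [0, 11]
GT       -> [0]
LOAD 2   -> [0, 11]
MUL      -> [0]
STORE 1  -> []
PUSH -5  -> [-5]
PUSH 11  -> [-5, 11]
DUP      -> [-5, 11, 11]
OVER     -> [-5, 11, 11, 11]
DIV      -> [-5, 11, 1]
LT       -> [-5, 0]
MUL      -> [0]

11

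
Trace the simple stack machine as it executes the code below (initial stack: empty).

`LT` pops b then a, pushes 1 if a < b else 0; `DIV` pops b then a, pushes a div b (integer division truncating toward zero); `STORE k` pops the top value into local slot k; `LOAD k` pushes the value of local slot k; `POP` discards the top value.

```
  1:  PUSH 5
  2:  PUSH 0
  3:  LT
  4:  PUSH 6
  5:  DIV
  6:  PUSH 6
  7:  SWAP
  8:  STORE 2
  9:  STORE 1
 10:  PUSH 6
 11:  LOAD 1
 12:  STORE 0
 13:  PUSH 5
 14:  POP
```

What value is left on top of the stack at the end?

PUSH 5   [5]
PUSH 0   [5, 0]
LT       [0]
PUSH 6   [0, 6]
DIV      [0]
PUSH 6   [0, 6]
SWAP     [6, 0]
STORE 2  [6]
STORE 1  []
PUSH 6   [6]
LOAD 1   [6, 6]
STORE 0  [6]
PUSH 5   [6, 5]
POP      [6]

6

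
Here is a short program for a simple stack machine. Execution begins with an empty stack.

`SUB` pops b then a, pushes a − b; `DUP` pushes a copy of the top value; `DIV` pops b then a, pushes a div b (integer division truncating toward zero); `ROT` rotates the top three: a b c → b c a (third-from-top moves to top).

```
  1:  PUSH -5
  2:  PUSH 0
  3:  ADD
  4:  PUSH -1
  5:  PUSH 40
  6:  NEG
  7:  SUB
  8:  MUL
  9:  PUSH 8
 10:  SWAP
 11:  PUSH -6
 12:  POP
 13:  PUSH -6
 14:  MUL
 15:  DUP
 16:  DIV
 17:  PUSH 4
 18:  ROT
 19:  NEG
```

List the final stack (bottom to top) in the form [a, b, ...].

[1, 4, -8]

PUSH -5 -> [-5]
PUSH 0  -> [-5, 0]
ADD     -> [-5]
PUSH -1 -> [-5, -1]
PUSH 40 -> [-5, -1, 40]
NEG     -> [-5, -1, -40]
SUB     -> [-5, 39]
MUL     -> [-195]
PUSH 8  -> [-195, 8]
SWAP    -> [8, -195]
PUSH -6 -> [8, -195, -6]
POP     -> [8, -195]
PUSH -6 -> [8, -195, -6]
MUL     -> [8, 1170]
DUP     -> [8, 1170, 1170]
DIV     -> [8, 1]
PUSH 4  -> [8, 1, 4]
ROT     -> [1, 4, 8]
NEG     -> [1, 4, -8]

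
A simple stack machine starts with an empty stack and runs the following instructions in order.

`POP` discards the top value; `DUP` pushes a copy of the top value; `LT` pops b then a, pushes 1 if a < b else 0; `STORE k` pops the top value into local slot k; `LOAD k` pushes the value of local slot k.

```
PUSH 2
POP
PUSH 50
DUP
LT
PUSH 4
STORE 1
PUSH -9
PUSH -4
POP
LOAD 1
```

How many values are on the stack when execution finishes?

PUSH 2  : 2
POP     : (empty)
PUSH 50 : 50
DUP     : 50 50
LT      : 0
PUSH 4  : 0 4
STORE 1 : 0
PUSH -9 : 0 -9
PUSH -4 : 0 -9 -4
POP     : 0 -9
LOAD 1  : 0 -9 4

3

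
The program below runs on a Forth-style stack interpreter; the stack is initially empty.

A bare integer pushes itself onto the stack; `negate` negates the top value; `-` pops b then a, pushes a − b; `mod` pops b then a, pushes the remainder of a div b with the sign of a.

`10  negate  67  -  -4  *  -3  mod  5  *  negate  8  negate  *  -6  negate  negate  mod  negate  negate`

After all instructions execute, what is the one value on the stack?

2

10     -> 10
negate -> -10
67     -> -10 67
-      -> -77
-4     -> -77 -4
*      -> 308
-3     -> 308 -3
mod    -> 2
5      -> 2 5
*      -> 10
negate -> -10
8      -> -10 8
negate -> -10 -8
*      -> 80
-6     -> 80 -6
negate -> 80 6
negate -> 80 -6
mod    -> 2
negate -> -2
negate -> 2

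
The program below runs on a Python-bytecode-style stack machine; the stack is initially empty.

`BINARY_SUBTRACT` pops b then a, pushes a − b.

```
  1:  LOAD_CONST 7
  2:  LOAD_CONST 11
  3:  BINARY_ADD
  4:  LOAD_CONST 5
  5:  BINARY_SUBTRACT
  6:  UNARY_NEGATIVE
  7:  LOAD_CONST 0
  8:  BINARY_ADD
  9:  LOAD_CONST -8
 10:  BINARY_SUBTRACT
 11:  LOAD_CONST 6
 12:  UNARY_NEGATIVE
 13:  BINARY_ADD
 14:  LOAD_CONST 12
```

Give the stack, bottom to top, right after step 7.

LOAD_CONST 7     7
LOAD_CONST 11    7 11
BINARY_ADD       18
LOAD_CONST 5     18 5
BINARY_SUBTRACT  13
UNARY_NEGATIVE   -13
LOAD_CONST 0     -13 0

[-13, 0]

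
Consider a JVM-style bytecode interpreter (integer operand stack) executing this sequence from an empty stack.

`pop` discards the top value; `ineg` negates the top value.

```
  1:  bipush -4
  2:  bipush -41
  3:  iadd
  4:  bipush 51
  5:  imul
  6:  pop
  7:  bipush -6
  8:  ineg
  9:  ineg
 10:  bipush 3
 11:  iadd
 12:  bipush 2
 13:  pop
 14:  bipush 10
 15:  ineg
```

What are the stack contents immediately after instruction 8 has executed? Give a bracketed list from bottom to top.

bipush -4  -> [-4]
bipush -41 -> [-4, -41]
iadd       -> [-45]
bipush 51  -> [-45, 51]
imul       -> [-2295]
pop        -> []
bipush -6  -> [-6]
ineg       -> [6]

[6]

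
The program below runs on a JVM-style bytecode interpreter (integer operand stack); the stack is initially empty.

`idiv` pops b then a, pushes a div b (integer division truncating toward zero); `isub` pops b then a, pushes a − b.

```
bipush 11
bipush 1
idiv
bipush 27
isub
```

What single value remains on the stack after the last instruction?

-16

bipush 11  11
bipush 1   11 1
idiv       11
bipush 27  11 27
isub       -16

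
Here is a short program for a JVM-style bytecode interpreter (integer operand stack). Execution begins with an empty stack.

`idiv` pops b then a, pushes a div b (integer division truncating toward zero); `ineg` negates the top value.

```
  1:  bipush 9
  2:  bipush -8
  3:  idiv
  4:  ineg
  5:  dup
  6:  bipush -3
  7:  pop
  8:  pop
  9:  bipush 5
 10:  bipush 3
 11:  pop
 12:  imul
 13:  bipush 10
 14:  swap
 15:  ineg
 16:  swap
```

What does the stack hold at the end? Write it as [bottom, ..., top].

bipush 9  : [9]
bipush -8 : [9, -8]
idiv      : [-1]
ineg      : [1]
dup       : [1, 1]
bipush -3 : [1, 1, -3]
pop       : [1, 1]
pop       : [1]
bipush 5  : [1, 5]
bipush 3  : [1, 5, 3]
pop       : [1, 5]
imul      : [5]
bipush 10 : [5, 10]
swap      : [10, 5]
ineg      : [10, -5]
swap      : [-5, 10]

[-5, 10]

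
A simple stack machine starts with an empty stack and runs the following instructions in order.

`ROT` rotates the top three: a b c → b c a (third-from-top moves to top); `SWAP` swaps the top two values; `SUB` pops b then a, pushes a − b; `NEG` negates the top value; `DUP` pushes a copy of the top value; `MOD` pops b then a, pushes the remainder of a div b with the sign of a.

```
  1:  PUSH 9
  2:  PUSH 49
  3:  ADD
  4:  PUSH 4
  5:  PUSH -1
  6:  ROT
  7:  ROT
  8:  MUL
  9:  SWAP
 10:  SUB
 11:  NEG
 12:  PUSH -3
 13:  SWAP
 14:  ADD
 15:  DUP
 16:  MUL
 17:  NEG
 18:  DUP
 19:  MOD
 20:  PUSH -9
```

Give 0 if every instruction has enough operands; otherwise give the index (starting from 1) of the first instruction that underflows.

PUSH 9   [9]
PUSH 49  [9, 49]
ADD      [58]
PUSH 4   [58, 4]
PUSH -1  [58, 4, -1]
ROT      [4, -1, 58]
ROT      [-1, 58, 4]
MUL      [-1, 232]
SWAP     [232, -1]
SUB      [233]
NEG      [-233]
PUSH -3  [-233, -3]
SWAP     [-3, -233]
ADD      [-236]
DUP      [-236, -236]
MUL      [55696]
NEG      [-55696]
DUP      [-55696, -55696]
MOD      [0]
PUSH -9  [0, -9]

0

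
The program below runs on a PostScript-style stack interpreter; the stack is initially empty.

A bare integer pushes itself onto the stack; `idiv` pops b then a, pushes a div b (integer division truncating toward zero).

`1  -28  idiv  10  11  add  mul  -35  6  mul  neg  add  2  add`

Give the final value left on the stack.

212

1    -> [1]
-28  -> [1, -28]
idiv -> [0]
10   -> [0, 10]
11   -> [0, 10, 11]
add  -> [0, 21]
mul  -> [0]
-35  -> [0, -35]
6    -> [0, -35, 6]
mul  -> [0, -210]
neg  -> [0, 210]
add  -> [210]
2    -> [210, 2]
add  -> [212]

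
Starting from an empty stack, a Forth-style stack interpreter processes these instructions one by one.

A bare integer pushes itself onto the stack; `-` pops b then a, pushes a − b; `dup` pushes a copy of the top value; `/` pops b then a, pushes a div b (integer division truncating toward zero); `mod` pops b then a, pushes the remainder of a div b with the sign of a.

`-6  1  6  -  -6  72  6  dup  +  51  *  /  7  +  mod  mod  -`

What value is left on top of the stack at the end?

-6   -6
1    -6 1
6    -6 1 6
-    -6 -5
-6   -6 -5 -6
72   -6 -5 -6 72
6    -6 -5 -6 72 6
dup  -6 -5 -6 72 6 6
+    -6 -5 -6 72 12
51   -6 -5 -6 72 12 51
*    -6 -5 -6 72 612
/    -6 -5 -6 0
7    -6 -5 -6 0 7
+    -6 -5 -6 7
mod  -6 -5 -6
mod  -6 -5
-    -1

-1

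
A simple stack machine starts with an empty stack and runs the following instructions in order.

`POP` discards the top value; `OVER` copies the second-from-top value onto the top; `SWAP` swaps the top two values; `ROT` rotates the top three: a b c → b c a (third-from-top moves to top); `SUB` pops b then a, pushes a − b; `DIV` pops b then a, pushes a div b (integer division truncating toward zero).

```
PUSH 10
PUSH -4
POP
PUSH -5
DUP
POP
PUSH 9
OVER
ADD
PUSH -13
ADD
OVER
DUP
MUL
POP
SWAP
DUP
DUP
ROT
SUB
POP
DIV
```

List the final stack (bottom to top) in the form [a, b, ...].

[10, 1]

PUSH 10   [10]
PUSH -4   [10, -4]
POP       [10]
PUSH -5   [10, -5]
DUP       [10, -5, -5]
POP       [10, -5]
PUSH 9    [10, -5, 9]
OVER      [10, -5, 9, -5]
ADD       [10, -5, 4]
PUSH -13  [10, -5, 4, -13]
ADD       [10, -5, -9]
OVER      [10, -5, -9, -5]
DUP       [10, -5, -9, -5, -5]
MUL       [10, -5, -9, 25]
POP       [10, -5, -9]
SWAP      [10, -9, -5]
DUP       [10, -9, -5, -5]
DUP       [10, -9, -5, -5, -5]
ROT       [10, -9, -5, -5, -5]
SUB       [10, -9, -5, 0]
POP       [10, -9, -5]
DIV       [10, 1]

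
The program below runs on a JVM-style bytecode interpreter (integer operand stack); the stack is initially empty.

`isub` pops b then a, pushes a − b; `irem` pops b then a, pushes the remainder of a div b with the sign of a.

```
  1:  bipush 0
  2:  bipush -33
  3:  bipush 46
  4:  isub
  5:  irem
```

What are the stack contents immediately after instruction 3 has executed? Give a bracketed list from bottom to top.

bipush 0   → 0
bipush -33 → 0 -33
bipush 46  → 0 -33 46

[0, -33, 46]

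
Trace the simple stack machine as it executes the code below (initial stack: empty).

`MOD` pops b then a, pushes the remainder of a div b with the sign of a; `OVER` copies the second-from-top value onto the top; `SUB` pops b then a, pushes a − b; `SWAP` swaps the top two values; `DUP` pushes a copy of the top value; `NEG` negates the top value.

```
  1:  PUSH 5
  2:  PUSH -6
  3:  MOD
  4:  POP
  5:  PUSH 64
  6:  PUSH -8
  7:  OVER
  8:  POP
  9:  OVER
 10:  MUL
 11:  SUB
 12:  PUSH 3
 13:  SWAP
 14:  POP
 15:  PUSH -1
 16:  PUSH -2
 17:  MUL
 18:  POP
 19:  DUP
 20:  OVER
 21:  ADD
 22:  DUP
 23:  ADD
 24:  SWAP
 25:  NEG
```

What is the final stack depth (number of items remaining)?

2

PUSH 5  → 5
PUSH -6 → 5 -6
MOD     → 5
POP     → (empty)
PUSH 64 → 64
PUSH -8 → 64 -8
OVER    → 64 -8 64
POP     → 64 -8
OVER    → 64 -8 64
MUL     → 64 -512
SUB     → 576
PUSH 3  → 576 3
SWAP    → 3 576
POP     → 3
PUSH -1 → 3 -1
PUSH -2 → 3 -1 -2
MUL     → 3 2
POP     → 3
DUP     → 3 3
OVER    → 3 3 3
ADD     → 3 6
DUP     → 3 6 6
ADD     → 3 12
SWAP    → 12 3
NEG     → 12 -3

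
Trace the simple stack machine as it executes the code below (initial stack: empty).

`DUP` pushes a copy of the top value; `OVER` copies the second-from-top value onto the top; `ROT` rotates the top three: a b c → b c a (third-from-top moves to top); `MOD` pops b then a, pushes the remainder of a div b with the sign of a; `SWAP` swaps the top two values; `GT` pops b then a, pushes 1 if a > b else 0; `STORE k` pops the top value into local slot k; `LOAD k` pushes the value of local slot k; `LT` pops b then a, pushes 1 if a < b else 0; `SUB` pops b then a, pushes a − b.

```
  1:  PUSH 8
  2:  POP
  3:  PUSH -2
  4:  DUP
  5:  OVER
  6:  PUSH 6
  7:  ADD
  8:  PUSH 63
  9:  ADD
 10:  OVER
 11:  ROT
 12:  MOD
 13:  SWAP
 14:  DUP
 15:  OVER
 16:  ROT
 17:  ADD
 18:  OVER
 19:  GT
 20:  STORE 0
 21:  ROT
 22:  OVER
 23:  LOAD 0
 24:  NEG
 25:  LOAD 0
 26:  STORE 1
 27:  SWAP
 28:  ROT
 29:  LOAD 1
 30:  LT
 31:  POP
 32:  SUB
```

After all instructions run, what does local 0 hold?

PUSH 8   [8]
POP      []
PUSH -2  [-2]
DUP      [-2, -2]
OVER     [-2, -2, -2]
PUSH 6   [-2, -2, -2, 6]
ADD      [-2, -2, 4]
PUSH 63  [-2, -2, 4, 63]
ADD      [-2, -2, 67]
OVER     [-2, -2, 67, -2]
ROT      [-2, 67, -2, -2]
MOD      [-2, 67, 0]
SWAP     [-2, 0, 67]
DUP      [-2, 0, 67, 67]
OVER     [-2, 0, 67, 67, 67]
ROT      [-2, 0, 67, 67, 67]
ADD      [-2, 0, 67, 134]
OVER     [-2, 0, 67, 134, 67]
GT       [-2, 0, 67, 1]
STORE 0  [-2, 0, 67]
ROT      [0, 67, -2]
OVER     [0, 67, -2, 67]
LOAD 0   [0, 67, -2, 67, 1]
NEG      [0, 67, -2, 67, -1]
LOAD 0   [0, 67, -2, 67, -1, 1]
STORE 1  [0, 67, -2, 67, -1]
SWAP     [0, 67, -2, -1, 67]
ROT      [0, 67, -1, 67, -2]
LOAD 1   [0, 67, -1, 67, -2, 1]
LT       [0, 67, -1, 67, 1]
POP      [0, 67, -1, 67]
SUB      [0, 67, -68]

1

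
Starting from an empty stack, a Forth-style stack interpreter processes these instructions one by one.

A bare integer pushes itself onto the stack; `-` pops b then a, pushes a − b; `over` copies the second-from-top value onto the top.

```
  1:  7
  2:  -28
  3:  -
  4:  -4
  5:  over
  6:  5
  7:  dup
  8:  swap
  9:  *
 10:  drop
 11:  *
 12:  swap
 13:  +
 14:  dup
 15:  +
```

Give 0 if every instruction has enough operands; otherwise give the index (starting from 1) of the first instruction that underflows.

0

7    -> [7]
-28  -> [7, -28]
-    -> [35]
-4   -> [35, -4]
over -> [35, -4, 35]
5    -> [35, -4, 35, 5]
dup  -> [35, -4, 35, 5, 5]
swap -> [35, -4, 35, 5, 5]
*    -> [35, -4, 35, 25]
drop -> [35, -4, 35]
*    -> [35, -140]
swap -> [-140, 35]
+    -> [-105]
dup  -> [-105, -105]
+    -> [-210]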